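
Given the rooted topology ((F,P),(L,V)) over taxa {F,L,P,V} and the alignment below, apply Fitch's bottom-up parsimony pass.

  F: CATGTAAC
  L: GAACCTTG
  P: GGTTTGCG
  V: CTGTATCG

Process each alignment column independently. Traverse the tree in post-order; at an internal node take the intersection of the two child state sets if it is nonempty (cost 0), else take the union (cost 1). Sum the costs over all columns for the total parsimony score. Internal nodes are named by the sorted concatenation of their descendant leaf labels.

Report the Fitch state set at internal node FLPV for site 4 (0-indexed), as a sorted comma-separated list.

FP@0: {C} ∪ {G} = {C,G} (union, +1)
LV@0: {G} ∪ {C} = {C,G} (union, +1)
FLPV@0: {C,G} ∩ {C,G} = {C,G} (intersection, +0)
FP@1: {A} ∪ {G} = {A,G} (union, +1)
LV@1: {A} ∪ {T} = {A,T} (union, +1)
FLPV@1: {A,G} ∩ {A,T} = {A} (intersection, +0)
FP@2: {T} ∩ {T} = {T} (intersection, +0)
LV@2: {A} ∪ {G} = {A,G} (union, +1)
FLPV@2: {T} ∪ {A,G} = {A,G,T} (union, +1)
FP@3: {G} ∪ {T} = {G,T} (union, +1)
LV@3: {C} ∪ {T} = {C,T} (union, +1)
FLPV@3: {G,T} ∩ {C,T} = {T} (intersection, +0)
FP@4: {T} ∩ {T} = {T} (intersection, +0)
LV@4: {C} ∪ {A} = {A,C} (union, +1)
FLPV@4: {T} ∪ {A,C} = {A,C,T} (union, +1)
FP@5: {A} ∪ {G} = {A,G} (union, +1)
LV@5: {T} ∩ {T} = {T} (intersection, +0)
FLPV@5: {A,G} ∪ {T} = {A,G,T} (union, +1)
FP@6: {A} ∪ {C} = {A,C} (union, +1)
LV@6: {T} ∪ {C} = {C,T} (union, +1)
FLPV@6: {A,C} ∩ {C,T} = {C} (intersection, +0)
FP@7: {C} ∪ {G} = {C,G} (union, +1)
LV@7: {G} ∩ {G} = {G} (intersection, +0)
FLPV@7: {C,G} ∩ {G} = {G} (intersection, +0)
per-site changes: [2, 2, 2, 2, 2, 2, 2, 1]; total = 15

A,C,T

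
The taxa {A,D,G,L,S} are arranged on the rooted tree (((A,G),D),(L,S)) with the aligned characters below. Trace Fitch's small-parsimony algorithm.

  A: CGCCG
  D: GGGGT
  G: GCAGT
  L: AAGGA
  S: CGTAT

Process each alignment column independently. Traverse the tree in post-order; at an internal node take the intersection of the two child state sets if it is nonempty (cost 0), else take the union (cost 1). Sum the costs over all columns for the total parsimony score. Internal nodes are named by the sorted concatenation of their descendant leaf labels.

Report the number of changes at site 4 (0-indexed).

2

AG@0: {C} ∪ {G} = {C,G} (union, +1)
ADG@0: {C,G} ∩ {G} = {G} (intersection, +0)
LS@0: {A} ∪ {C} = {A,C} (union, +1)
ADGLS@0: {G} ∪ {A,C} = {A,C,G} (union, +1)
AG@1: {G} ∪ {C} = {C,G} (union, +1)
ADG@1: {C,G} ∩ {G} = {G} (intersection, +0)
LS@1: {A} ∪ {G} = {A,G} (union, +1)
ADGLS@1: {G} ∩ {A,G} = {G} (intersection, +0)
AG@2: {C} ∪ {A} = {A,C} (union, +1)
ADG@2: {A,C} ∪ {G} = {A,C,G} (union, +1)
LS@2: {G} ∪ {T} = {G,T} (union, +1)
ADGLS@2: {A,C,G} ∩ {G,T} = {G} (intersection, +0)
AG@3: {C} ∪ {G} = {C,G} (union, +1)
ADG@3: {C,G} ∩ {G} = {G} (intersection, +0)
LS@3: {G} ∪ {A} = {A,G} (union, +1)
ADGLS@3: {G} ∩ {A,G} = {G} (intersection, +0)
AG@4: {G} ∪ {T} = {G,T} (union, +1)
ADG@4: {G,T} ∩ {T} = {T} (intersection, +0)
LS@4: {A} ∪ {T} = {A,T} (union, +1)
ADGLS@4: {T} ∩ {A,T} = {T} (intersection, +0)
per-site changes: [3, 2, 3, 2, 2]; total = 12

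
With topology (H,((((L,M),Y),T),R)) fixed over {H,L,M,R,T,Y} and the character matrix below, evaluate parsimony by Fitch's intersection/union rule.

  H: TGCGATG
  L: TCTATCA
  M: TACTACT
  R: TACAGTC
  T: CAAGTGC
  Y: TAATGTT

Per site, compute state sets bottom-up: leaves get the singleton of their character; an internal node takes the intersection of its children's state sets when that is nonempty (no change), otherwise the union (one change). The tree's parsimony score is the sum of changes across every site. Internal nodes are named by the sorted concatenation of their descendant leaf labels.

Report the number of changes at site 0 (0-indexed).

1

[col 0] LM: children L:{T}, M:{T} ∩→ {T}; cost 0
[col 0] LMY: children LM:{T}, Y:{T} ∩→ {T}; cost 0
[col 0] LMTY: children LMY:{T}, T:{C} ∪→ {C,T}; cost 1
[col 0] LMRTY: children LMTY:{C,T}, R:{T} ∩→ {T}; cost 0
[col 0] HLMRTY: children H:{T}, LMRTY:{T} ∩→ {T}; cost 0
[col 1] LM: children L:{C}, M:{A} ∪→ {A,C}; cost 1
[col 1] LMY: children LM:{A,C}, Y:{A} ∩→ {A}; cost 0
[col 1] LMTY: children LMY:{A}, T:{A} ∩→ {A}; cost 0
[col 1] LMRTY: children LMTY:{A}, R:{A} ∩→ {A}; cost 0
[col 1] HLMRTY: children H:{G}, LMRTY:{A} ∪→ {A,G}; cost 1
[col 2] LM: children L:{T}, M:{C} ∪→ {C,T}; cost 1
[col 2] LMY: children LM:{C,T}, Y:{A} ∪→ {A,C,T}; cost 1
[col 2] LMTY: children LMY:{A,C,T}, T:{A} ∩→ {A}; cost 0
[col 2] LMRTY: children LMTY:{A}, R:{C} ∪→ {A,C}; cost 1
[col 2] HLMRTY: children H:{C}, LMRTY:{A,C} ∩→ {C}; cost 0
[col 3] LM: children L:{A}, M:{T} ∪→ {A,T}; cost 1
[col 3] LMY: children LM:{A,T}, Y:{T} ∩→ {T}; cost 0
[col 3] LMTY: children LMY:{T}, T:{G} ∪→ {G,T}; cost 1
[col 3] LMRTY: children LMTY:{G,T}, R:{A} ∪→ {A,G,T}; cost 1
[col 3] HLMRTY: children H:{G}, LMRTY:{A,G,T} ∩→ {G}; cost 0
[col 4] LM: children L:{T}, M:{A} ∪→ {A,T}; cost 1
[col 4] LMY: children LM:{A,T}, Y:{G} ∪→ {A,G,T}; cost 1
[col 4] LMTY: children LMY:{A,G,T}, T:{T} ∩→ {T}; cost 0
[col 4] LMRTY: children LMTY:{T}, R:{G} ∪→ {G,T}; cost 1
[col 4] HLMRTY: children H:{A}, LMRTY:{G,T} ∪→ {A,G,T}; cost 1
[col 5] LM: children L:{C}, M:{C} ∩→ {C}; cost 0
[col 5] LMY: children LM:{C}, Y:{T} ∪→ {C,T}; cost 1
[col 5] LMTY: children LMY:{C,T}, T:{G} ∪→ {C,G,T}; cost 1
[col 5] LMRTY: children LMTY:{C,G,T}, R:{T} ∩→ {T}; cost 0
[col 5] HLMRTY: children H:{T}, LMRTY:{T} ∩→ {T}; cost 0
[col 6] LM: children L:{A}, M:{T} ∪→ {A,T}; cost 1
[col 6] LMY: children LM:{A,T}, Y:{T} ∩→ {T}; cost 0
[col 6] LMTY: children LMY:{T}, T:{C} ∪→ {C,T}; cost 1
[col 6] LMRTY: children LMTY:{C,T}, R:{C} ∩→ {C}; cost 0
[col 6] HLMRTY: children H:{G}, LMRTY:{C} ∪→ {C,G}; cost 1
per-site changes: [1, 2, 3, 3, 4, 2, 3]; total = 18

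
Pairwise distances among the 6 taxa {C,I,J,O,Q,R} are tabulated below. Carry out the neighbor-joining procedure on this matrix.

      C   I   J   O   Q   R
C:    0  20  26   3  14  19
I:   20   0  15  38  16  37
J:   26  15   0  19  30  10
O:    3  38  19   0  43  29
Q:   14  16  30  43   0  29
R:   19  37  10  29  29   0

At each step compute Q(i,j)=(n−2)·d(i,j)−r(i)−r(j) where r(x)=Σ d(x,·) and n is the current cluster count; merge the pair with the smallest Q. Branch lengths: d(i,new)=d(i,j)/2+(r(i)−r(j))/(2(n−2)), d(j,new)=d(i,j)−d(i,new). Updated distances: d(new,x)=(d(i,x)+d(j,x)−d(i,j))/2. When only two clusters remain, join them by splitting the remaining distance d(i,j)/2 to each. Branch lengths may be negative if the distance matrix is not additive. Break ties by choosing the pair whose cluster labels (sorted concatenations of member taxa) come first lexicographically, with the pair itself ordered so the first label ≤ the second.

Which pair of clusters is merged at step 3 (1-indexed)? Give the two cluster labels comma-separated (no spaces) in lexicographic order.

CO,IQ

iteration 1: select C,O (d=3, Q=-202); attach at lengths (-19/4, 31/4); label the merged cluster CO
  updated: d(CO,I)=55/2, d(CO,J)=21, d(CO,Q)=27, d(CO,R)=45/2
iteration 2: select I,Q (d=16, Q=-299/2); attach at lengths (83/12, 109/12); label the merged cluster IQ
  updated: d(CO,IQ)=77/4, d(IQ,J)=29/2, d(IQ,R)=25
iteration 3: select CO,IQ (d=77/4, Q=-83); attach at lengths (85/8, 69/8); label the merged cluster CIOQ
  updated: d(CIOQ,J)=65/8, d(CIOQ,R)=113/8
iteration 4: select CIOQ,J (d=65/8, Q=-129/4); attach at lengths (49/8, 2); label the merged cluster CIJOQ
  updated: d(CIJOQ,R)=8
iteration 5: select CIJOQ,R (d=8); attach at lengths (4, 4); label the merged cluster CIJOQR
final tree: ((((C:-19/4,O:31/4):85/8,(I:83/12,Q:109/12):69/8):49/8,J:2):4,R:4)
total length: 435/8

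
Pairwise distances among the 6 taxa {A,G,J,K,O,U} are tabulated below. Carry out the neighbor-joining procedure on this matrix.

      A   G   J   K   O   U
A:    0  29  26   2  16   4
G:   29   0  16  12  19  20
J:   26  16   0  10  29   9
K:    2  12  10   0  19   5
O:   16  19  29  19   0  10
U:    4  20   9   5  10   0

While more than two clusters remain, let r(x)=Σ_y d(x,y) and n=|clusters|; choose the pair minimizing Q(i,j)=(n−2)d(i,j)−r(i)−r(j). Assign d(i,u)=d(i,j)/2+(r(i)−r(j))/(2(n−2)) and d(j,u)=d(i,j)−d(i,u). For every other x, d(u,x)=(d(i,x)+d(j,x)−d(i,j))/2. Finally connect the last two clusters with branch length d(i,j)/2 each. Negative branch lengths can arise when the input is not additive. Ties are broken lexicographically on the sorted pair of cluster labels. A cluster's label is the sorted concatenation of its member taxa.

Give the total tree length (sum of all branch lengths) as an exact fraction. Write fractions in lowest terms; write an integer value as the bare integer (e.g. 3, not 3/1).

step 1: merge (G,J) at d=16, Q=-122; branch lengths G→35/4, J→29/4; new cluster GJ
  updated: d(A,GJ)=39/2, d(GJ,K)=3, d(GJ,O)=16, d(GJ,U)=13/2
step 2: merge (GJ,K) at d=3, Q=-65; branch lengths GJ→25/6, K→-7/6; new cluster GJK
  updated: d(A,GJK)=37/4, d(GJK,O)=16, d(GJK,U)=17/4
step 3: merge (A,GJK) at d=37/4, Q=-161/4; branch lengths A→73/16, GJK→75/16; new cluster AGJK
  updated: d(AGJK,O)=91/8, d(AGJK,U)=-1/2
step 4: merge (AGJK,O) at d=91/8, Q=-167/8; branch lengths AGJK→7/16, O→175/16; new cluster AGJKO
  updated: d(AGJKO,U)=-15/16
step 5: merge (AGJKO,U) at d=-15/16; branch lengths AGJKO→-15/32, U→-15/32; new cluster AGJKOU
final tree: (((A:73/16,((G:35/4,J:29/4):25/6,K:-7/6):75/16):7/16,O:175/16):-15/32,U:-15/32)
total length: 619/16

619/16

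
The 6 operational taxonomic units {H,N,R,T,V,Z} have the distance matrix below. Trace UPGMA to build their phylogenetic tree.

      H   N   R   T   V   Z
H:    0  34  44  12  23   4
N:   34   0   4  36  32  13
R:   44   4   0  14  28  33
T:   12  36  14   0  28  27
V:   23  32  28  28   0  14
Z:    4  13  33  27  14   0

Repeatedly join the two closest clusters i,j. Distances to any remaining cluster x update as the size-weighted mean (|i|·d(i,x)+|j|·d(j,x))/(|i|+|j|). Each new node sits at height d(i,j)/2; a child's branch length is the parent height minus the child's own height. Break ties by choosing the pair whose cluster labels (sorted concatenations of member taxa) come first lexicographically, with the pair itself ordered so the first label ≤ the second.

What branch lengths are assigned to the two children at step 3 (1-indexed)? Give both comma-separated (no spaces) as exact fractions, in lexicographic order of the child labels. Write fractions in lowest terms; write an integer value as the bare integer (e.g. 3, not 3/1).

step 1: merge (H,Z) at d=4; branch lengths H→2, Z→2; new cluster HZ
  updated: d(HZ,N)=47/2, d(HZ,R)=77/2, d(HZ,T)=39/2, d(HZ,V)=37/2
step 2: merge (N,R) at d=4; branch lengths N→2, R→2; new cluster NR
  updated: d(HZ,NR)=31, d(NR,T)=25, d(NR,V)=30
step 3: merge (HZ,V) at d=37/2; branch lengths HZ→29/4, V→37/4; new cluster HVZ
  updated: d(HVZ,NR)=92/3, d(HVZ,T)=67/3
step 4: merge (HVZ,T) at d=67/3; branch lengths HVZ→23/12, T→67/6; new cluster HTVZ
  updated: d(HTVZ,NR)=117/4
step 5: merge (HTVZ,NR) at d=117/4; branch lengths HTVZ→83/24, NR→101/8; new cluster HNRTVZ
final tree: ((((H:2,Z:2):29/4,V:37/4):23/12,T:67/6):83/24,(N:2,R:2):101/8)
total length: 161/3

29/4,37/4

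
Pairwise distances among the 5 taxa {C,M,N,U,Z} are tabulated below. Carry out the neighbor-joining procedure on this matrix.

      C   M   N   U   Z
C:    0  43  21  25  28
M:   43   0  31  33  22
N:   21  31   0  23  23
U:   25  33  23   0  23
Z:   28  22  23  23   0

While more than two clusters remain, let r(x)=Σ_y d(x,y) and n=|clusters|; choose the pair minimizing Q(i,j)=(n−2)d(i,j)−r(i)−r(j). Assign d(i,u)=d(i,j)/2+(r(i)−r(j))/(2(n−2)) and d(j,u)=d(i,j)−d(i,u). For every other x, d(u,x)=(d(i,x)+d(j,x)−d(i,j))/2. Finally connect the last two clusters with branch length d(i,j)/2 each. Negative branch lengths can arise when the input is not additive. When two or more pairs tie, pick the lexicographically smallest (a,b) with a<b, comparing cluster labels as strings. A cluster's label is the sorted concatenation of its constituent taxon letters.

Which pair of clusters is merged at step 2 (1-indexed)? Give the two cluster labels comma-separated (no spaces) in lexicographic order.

step 1: merge (M,Z) at d=22, Q=-159; branch lengths M→33/2, Z→11/2; new cluster MZ
  updated: d(C,MZ)=49/2, d(MZ,N)=16, d(MZ,U)=17
step 2: merge (C,N) at d=21, Q=-177/2; branch lengths C→105/8, N→63/8; new cluster CN
  updated: d(CN,MZ)=39/4, d(CN,U)=27/2
step 3: merge (CN,MZ) at d=39/4, Q=-161/4; branch lengths CN→25/8, MZ→53/8; new cluster CMNZ
  updated: d(CMNZ,U)=83/8
step 4: merge (CMNZ,U) at d=83/8; branch lengths CMNZ→83/16, U→83/16; new cluster CMNUZ
final tree: (((C:105/8,N:63/8):25/8,(M:33/2,Z:11/2):53/8):83/16,U:83/16)
total length: 505/8

C,N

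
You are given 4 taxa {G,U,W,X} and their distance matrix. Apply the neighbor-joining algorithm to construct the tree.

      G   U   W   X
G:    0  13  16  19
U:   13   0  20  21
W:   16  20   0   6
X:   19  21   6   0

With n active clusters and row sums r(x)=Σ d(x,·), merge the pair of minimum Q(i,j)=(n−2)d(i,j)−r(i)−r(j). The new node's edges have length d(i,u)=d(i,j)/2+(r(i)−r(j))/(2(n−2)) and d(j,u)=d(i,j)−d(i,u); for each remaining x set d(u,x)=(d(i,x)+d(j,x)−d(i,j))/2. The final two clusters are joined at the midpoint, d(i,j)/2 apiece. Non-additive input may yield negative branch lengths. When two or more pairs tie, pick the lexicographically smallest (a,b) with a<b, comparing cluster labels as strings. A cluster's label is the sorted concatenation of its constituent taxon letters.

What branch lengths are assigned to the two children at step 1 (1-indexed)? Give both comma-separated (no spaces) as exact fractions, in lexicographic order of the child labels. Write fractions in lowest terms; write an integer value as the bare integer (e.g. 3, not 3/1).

5,8

step 1: merge (G,U) at d=13, Q=-76; branch lengths G→5, U→8; new cluster GU
  updated: d(GU,W)=23/2, d(GU,X)=27/2
step 2: merge (GU,W) at d=23/2, Q=-31; branch lengths GU→19/2, W→2; new cluster GUW
  updated: d(GUW,X)=4
step 3: merge (GUW,X) at d=4; branch lengths GUW→2, X→2; new cluster GUWX
final tree: (((G:5,U:8):19/2,W:2):2,X:2)
total length: 57/2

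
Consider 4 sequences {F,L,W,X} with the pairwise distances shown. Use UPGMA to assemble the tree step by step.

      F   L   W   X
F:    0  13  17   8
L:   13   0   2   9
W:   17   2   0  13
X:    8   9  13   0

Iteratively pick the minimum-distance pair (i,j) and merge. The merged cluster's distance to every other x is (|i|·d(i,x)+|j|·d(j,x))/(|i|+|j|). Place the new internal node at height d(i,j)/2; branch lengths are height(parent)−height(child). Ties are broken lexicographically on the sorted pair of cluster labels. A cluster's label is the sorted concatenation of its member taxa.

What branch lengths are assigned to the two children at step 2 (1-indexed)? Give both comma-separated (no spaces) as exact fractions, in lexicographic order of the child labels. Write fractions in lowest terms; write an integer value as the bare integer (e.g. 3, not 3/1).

4,4

1. join L+W (d=2) ⇒ LW; edges |L|=1, |W|=1
  updated: d(F,LW)=15, d(LW,X)=11
2. join F+X (d=8) ⇒ FX; edges |F|=4, |X|=4
  updated: d(FX,LW)=13
3. join FX+LW (d=13) ⇒ FLWX; edges |FX|=5/2, |LW|=11/2
final tree: ((F:4,X:4):5/2,(L:1,W:1):11/2)
total length: 18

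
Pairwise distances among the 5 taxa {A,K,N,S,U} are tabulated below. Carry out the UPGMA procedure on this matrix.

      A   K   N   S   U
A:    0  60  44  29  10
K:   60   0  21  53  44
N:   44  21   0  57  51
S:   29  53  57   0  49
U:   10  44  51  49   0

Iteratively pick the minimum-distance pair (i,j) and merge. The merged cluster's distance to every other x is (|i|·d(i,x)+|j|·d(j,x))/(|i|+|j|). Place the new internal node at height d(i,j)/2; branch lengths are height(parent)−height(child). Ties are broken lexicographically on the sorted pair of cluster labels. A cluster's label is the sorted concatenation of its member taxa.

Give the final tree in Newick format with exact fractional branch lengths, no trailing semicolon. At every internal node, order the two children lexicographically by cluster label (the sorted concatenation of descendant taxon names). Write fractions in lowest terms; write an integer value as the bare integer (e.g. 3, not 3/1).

(((A:5,U:5):29/2,S:39/2):25/4,(K:21/2,N:21/2):61/4)

step 1: merge (A,U) at d=10; branch lengths A→5, U→5; new cluster AU
  updated: d(AU,K)=52, d(AU,N)=95/2, d(AU,S)=39
step 2: merge (K,N) at d=21; branch lengths K→21/2, N→21/2; new cluster KN
  updated: d(AU,KN)=199/4, d(KN,S)=55
step 3: merge (AU,S) at d=39; branch lengths AU→29/2, S→39/2; new cluster ASU
  updated: d(ASU,KN)=103/2
step 4: merge (ASU,KN) at d=103/2; branch lengths ASU→25/4, KN→61/4; new cluster AKNSU
final tree: (((A:5,U:5):29/2,S:39/2):25/4,(K:21/2,N:21/2):61/4)
total length: 173/2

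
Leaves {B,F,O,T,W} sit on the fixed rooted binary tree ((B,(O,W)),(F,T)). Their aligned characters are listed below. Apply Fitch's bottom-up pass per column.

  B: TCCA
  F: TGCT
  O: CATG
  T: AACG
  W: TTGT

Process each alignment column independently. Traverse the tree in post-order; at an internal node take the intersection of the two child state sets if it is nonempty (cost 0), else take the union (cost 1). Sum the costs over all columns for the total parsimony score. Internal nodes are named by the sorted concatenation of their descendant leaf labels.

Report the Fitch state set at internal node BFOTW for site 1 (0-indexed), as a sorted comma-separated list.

[col 0] OW: children O:{C}, W:{T} ∪→ {C,T}; cost 1
[col 0] BOW: children B:{T}, OW:{C,T} ∩→ {T}; cost 0
[col 0] FT: children F:{T}, T:{A} ∪→ {A,T}; cost 1
[col 0] BFOTW: children BOW:{T}, FT:{A,T} ∩→ {T}; cost 0
[col 1] OW: children O:{A}, W:{T} ∪→ {A,T}; cost 1
[col 1] BOW: children B:{C}, OW:{A,T} ∪→ {A,C,T}; cost 1
[col 1] FT: children F:{G}, T:{A} ∪→ {A,G}; cost 1
[col 1] BFOTW: children BOW:{A,C,T}, FT:{A,G} ∩→ {A}; cost 0
[col 2] OW: children O:{T}, W:{G} ∪→ {G,T}; cost 1
[col 2] BOW: children B:{C}, OW:{G,T} ∪→ {C,G,T}; cost 1
[col 2] FT: children F:{C}, T:{C} ∩→ {C}; cost 0
[col 2] BFOTW: children BOW:{C,G,T}, FT:{C} ∩→ {C}; cost 0
[col 3] OW: children O:{G}, W:{T} ∪→ {G,T}; cost 1
[col 3] BOW: children B:{A}, OW:{G,T} ∪→ {A,G,T}; cost 1
[col 3] FT: children F:{T}, T:{G} ∪→ {G,T}; cost 1
[col 3] BFOTW: children BOW:{A,G,T}, FT:{G,T} ∩→ {G,T}; cost 0
per-site changes: [2, 3, 2, 3]; total = 10

A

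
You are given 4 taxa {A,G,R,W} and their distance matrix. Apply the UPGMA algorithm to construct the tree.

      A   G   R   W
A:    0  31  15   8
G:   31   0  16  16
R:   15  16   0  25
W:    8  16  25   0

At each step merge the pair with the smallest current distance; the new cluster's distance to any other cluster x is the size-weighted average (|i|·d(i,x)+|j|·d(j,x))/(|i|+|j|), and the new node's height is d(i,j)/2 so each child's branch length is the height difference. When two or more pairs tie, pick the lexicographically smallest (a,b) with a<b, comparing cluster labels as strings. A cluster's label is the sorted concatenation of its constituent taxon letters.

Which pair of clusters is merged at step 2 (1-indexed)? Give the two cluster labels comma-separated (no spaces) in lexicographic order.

G,R

iteration 1: select A,W (d=8); attach at lengths (4, 4); label the merged cluster AW
  updated: d(AW,G)=47/2, d(AW,R)=20
iteration 2: select G,R (d=16); attach at lengths (8, 8); label the merged cluster GR
  updated: d(AW,GR)=87/4
iteration 3: select AW,GR (d=87/4); attach at lengths (55/8, 23/8); label the merged cluster AGRW
final tree: ((A:4,W:4):55/8,(G:8,R:8):23/8)
total length: 135/4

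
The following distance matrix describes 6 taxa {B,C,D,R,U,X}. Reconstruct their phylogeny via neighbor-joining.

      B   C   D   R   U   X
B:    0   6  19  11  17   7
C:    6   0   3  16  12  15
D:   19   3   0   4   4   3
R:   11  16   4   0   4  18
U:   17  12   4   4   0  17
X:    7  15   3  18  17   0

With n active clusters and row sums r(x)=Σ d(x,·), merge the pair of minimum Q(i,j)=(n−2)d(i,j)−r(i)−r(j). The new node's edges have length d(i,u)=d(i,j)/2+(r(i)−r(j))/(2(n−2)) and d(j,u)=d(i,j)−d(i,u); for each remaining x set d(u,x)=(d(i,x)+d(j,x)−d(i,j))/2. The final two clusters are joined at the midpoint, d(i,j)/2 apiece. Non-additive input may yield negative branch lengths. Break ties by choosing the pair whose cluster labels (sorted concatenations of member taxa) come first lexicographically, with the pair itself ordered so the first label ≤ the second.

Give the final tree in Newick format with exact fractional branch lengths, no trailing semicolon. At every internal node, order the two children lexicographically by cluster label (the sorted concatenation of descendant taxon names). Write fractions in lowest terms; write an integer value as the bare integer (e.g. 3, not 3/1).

((((B:7/2,X:7/2):67/16,C:45/16):59/16,D:-31/16):63/32,(R:9/4,U:7/4):63/32)

iteration 1: select B,X (d=7, Q=-92); attach at lengths (7/2, 7/2); label the merged cluster BX
  updated: d(BX,C)=7, d(BX,D)=15/2, d(BX,R)=11, d(BX,U)=27/2
iteration 2: select R,U (d=4, Q=-113/2); attach at lengths (9/4, 7/4); label the merged cluster RU
  updated: d(BX,RU)=41/4, d(C,RU)=12, d(D,RU)=2
iteration 3: select BX,C (d=7, Q=-131/4); attach at lengths (67/16, 45/16); label the merged cluster BCX
  updated: d(BCX,D)=7/4, d(BCX,RU)=61/8
iteration 4: select BCX,D (d=7/4, Q=-91/8); attach at lengths (59/16, -31/16); label the merged cluster BCDX
  updated: d(BCDX,RU)=63/16
iteration 5: select BCDX,RU (d=63/16); attach at lengths (63/32, 63/32); label the merged cluster BCDRUX
final tree: ((((B:7/2,X:7/2):67/16,C:45/16):59/16,D:-31/16):63/32,(R:9/4,U:7/4):63/32)
total length: 379/16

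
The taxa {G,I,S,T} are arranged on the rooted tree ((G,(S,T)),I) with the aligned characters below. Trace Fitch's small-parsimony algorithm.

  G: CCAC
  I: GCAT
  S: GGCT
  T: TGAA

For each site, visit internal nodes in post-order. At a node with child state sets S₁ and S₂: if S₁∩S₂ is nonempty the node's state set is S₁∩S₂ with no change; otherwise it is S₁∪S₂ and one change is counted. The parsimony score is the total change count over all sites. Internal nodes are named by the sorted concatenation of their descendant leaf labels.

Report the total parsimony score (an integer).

6

[col 0] ST: children S:{G}, T:{T} ∪→ {G,T}; cost 1
[col 0] GST: children G:{C}, ST:{G,T} ∪→ {C,G,T}; cost 1
[col 0] GIST: children GST:{C,G,T}, I:{G} ∩→ {G}; cost 0
[col 1] ST: children S:{G}, T:{G} ∩→ {G}; cost 0
[col 1] GST: children G:{C}, ST:{G} ∪→ {C,G}; cost 1
[col 1] GIST: children GST:{C,G}, I:{C} ∩→ {C}; cost 0
[col 2] ST: children S:{C}, T:{A} ∪→ {A,C}; cost 1
[col 2] GST: children G:{A}, ST:{A,C} ∩→ {A}; cost 0
[col 2] GIST: children GST:{A}, I:{A} ∩→ {A}; cost 0
[col 3] ST: children S:{T}, T:{A} ∪→ {A,T}; cost 1
[col 3] GST: children G:{C}, ST:{A,T} ∪→ {A,C,T}; cost 1
[col 3] GIST: children GST:{A,C,T}, I:{T} ∩→ {T}; cost 0
per-site changes: [2, 1, 1, 2]; total = 6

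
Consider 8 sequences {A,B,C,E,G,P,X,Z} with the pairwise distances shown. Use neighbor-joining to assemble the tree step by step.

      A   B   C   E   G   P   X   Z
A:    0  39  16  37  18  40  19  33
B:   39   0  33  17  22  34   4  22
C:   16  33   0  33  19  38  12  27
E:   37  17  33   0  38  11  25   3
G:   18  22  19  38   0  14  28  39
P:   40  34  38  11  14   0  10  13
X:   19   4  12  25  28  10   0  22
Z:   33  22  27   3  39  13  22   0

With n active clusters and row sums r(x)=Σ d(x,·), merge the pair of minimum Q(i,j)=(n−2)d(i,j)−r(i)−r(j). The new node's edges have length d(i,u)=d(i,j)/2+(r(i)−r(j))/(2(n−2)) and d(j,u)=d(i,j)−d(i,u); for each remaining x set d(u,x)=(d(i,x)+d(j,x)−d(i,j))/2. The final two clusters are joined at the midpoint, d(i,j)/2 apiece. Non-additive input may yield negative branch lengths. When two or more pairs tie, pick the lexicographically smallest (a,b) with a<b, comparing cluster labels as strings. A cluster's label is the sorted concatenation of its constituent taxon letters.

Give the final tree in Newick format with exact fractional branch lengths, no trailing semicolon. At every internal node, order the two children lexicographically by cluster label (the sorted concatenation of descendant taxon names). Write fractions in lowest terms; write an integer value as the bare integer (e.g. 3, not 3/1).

iteration 1: select E,Z (d=3, Q=-305); attach at lengths (23/12, 13/12); label the merged cluster EZ
  updated: d(A,EZ)=67/2, d(B,EZ)=18, d(C,EZ)=57/2, d(EZ,G)=37, d(EZ,P)=21/2, d(EZ,X)=22
iteration 2: select EZ,P (d=21/2, Q=-487/2); attach at lengths (111/20, 99/20); label the merged cluster EPZ
  updated: d(A,EPZ)=63/2, d(B,EPZ)=83/4, d(C,EPZ)=28, d(EPZ,G)=81/4, d(EPZ,X)=43/4
iteration 3: select B,X (d=4, Q=-353/2); attach at lengths (61/8, -29/8); label the merged cluster BX
  updated: d(A,BX)=27, d(BX,C)=41/2, d(BX,EPZ)=55/4, d(BX,G)=23
iteration 4: select BX,EPZ (d=55/4, Q=-273/2); attach at lengths (16/3, 101/12); label the merged cluster BEPXZ
  updated: d(A,BEPXZ)=179/8, d(BEPXZ,C)=139/8, d(BEPXZ,G)=59/4
iteration 5: select A,C (d=16, Q=-307/4); attach at lengths (9, 7); label the merged cluster AC
  updated: d(AC,BEPXZ)=95/8, d(AC,G)=21/2
iteration 6: select AC,BEPXZ (d=95/8, Q=-297/8); attach at lengths (61/16, 129/16); label the merged cluster ABCEPXZ
  updated: d(ABCEPXZ,G)=107/16
iteration 7: select ABCEPXZ,G (d=107/16); attach at lengths (107/32, 107/32); label the merged cluster ABCEGPXZ
final tree: (((A:9,C:7):61/16,((B:61/8,X:-29/8):16/3,((E:23/12,Z:13/12):111/20,P:99/20):101/12):129/16):107/32,G:107/32)
total length: 1053/16

(((A:9,C:7):61/16,((B:61/8,X:-29/8):16/3,((E:23/12,Z:13/12):111/20,P:99/20):101/12):129/16):107/32,G:107/32)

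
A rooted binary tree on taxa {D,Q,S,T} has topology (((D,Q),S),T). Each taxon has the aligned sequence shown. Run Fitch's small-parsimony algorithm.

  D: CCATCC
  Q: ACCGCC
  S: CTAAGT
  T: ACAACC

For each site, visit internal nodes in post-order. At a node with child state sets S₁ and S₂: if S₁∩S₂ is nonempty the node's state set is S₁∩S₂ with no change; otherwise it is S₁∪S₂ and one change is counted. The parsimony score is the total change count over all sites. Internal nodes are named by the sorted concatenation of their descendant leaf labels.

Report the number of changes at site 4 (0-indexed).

1

site 0, node DQ: D={C} ∪ Q={A} → {A,C} (+1)
site 0, node DQS: DQ={A,C} ∩ S={C} → {C} (+0)
site 0, node DQST: DQS={C} ∪ T={A} → {A,C} (+1)
site 1, node DQ: D={C} ∩ Q={C} → {C} (+0)
site 1, node DQS: DQ={C} ∪ S={T} → {C,T} (+1)
site 1, node DQST: DQS={C,T} ∩ T={C} → {C} (+0)
site 2, node DQ: D={A} ∪ Q={C} → {A,C} (+1)
site 2, node DQS: DQ={A,C} ∩ S={A} → {A} (+0)
site 2, node DQST: DQS={A} ∩ T={A} → {A} (+0)
site 3, node DQ: D={T} ∪ Q={G} → {G,T} (+1)
site 3, node DQS: DQ={G,T} ∪ S={A} → {A,G,T} (+1)
site 3, node DQST: DQS={A,G,T} ∩ T={A} → {A} (+0)
site 4, node DQ: D={C} ∩ Q={C} → {C} (+0)
site 4, node DQS: DQ={C} ∪ S={G} → {C,G} (+1)
site 4, node DQST: DQS={C,G} ∩ T={C} → {C} (+0)
site 5, node DQ: D={C} ∩ Q={C} → {C} (+0)
site 5, node DQS: DQ={C} ∪ S={T} → {C,T} (+1)
site 5, node DQST: DQS={C,T} ∩ T={C} → {C} (+0)
per-site changes: [2, 1, 1, 2, 1, 1]; total = 8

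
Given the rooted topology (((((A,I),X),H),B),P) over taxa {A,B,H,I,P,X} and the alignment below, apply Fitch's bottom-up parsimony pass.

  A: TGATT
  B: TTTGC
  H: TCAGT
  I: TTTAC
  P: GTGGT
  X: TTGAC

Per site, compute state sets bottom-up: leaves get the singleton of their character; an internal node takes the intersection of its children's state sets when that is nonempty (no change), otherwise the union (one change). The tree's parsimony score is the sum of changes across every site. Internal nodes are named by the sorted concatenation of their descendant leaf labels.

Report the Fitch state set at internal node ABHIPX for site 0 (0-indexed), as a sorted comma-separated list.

site 0, node AI: A={T} ∩ I={T} → {T} (+0)
site 0, node AIX: AI={T} ∩ X={T} → {T} (+0)
site 0, node AHIX: AIX={T} ∩ H={T} → {T} (+0)
site 0, node ABHIX: AHIX={T} ∩ B={T} → {T} (+0)
site 0, node ABHIPX: ABHIX={T} ∪ P={G} → {G,T} (+1)
site 1, node AI: A={G} ∪ I={T} → {G,T} (+1)
site 1, node AIX: AI={G,T} ∩ X={T} → {T} (+0)
site 1, node AHIX: AIX={T} ∪ H={C} → {C,T} (+1)
site 1, node ABHIX: AHIX={C,T} ∩ B={T} → {T} (+0)
site 1, node ABHIPX: ABHIX={T} ∩ P={T} → {T} (+0)
site 2, node AI: A={A} ∪ I={T} → {A,T} (+1)
site 2, node AIX: AI={A,T} ∪ X={G} → {A,G,T} (+1)
site 2, node AHIX: AIX={A,G,T} ∩ H={A} → {A} (+0)
site 2, node ABHIX: AHIX={A} ∪ B={T} → {A,T} (+1)
site 2, node ABHIPX: ABHIX={A,T} ∪ P={G} → {A,G,T} (+1)
site 3, node AI: A={T} ∪ I={A} → {A,T} (+1)
site 3, node AIX: AI={A,T} ∩ X={A} → {A} (+0)
site 3, node AHIX: AIX={A} ∪ H={G} → {A,G} (+1)
site 3, node ABHIX: AHIX={A,G} ∩ B={G} → {G} (+0)
site 3, node ABHIPX: ABHIX={G} ∩ P={G} → {G} (+0)
site 4, node AI: A={T} ∪ I={C} → {C,T} (+1)
site 4, node AIX: AI={C,T} ∩ X={C} → {C} (+0)
site 4, node AHIX: AIX={C} ∪ H={T} → {C,T} (+1)
site 4, node ABHIX: AHIX={C,T} ∩ B={C} → {C} (+0)
site 4, node ABHIPX: ABHIX={C} ∪ P={T} → {C,T} (+1)
per-site changes: [1, 2, 4, 2, 3]; total = 12

G,T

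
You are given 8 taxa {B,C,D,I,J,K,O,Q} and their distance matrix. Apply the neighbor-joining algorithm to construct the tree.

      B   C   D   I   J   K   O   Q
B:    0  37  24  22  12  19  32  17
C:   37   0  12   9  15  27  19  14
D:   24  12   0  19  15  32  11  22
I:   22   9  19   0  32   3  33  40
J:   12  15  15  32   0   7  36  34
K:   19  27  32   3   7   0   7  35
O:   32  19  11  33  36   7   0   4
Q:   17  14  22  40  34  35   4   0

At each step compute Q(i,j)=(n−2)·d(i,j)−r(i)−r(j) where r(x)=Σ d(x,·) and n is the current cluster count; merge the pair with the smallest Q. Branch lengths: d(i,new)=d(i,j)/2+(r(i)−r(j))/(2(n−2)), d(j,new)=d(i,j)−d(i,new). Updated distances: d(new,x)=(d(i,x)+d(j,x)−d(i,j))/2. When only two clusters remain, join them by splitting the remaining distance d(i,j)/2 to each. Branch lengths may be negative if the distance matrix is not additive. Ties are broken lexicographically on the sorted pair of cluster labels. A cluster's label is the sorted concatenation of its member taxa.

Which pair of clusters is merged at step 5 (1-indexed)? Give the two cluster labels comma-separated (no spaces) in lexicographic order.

1. join O+Q (d=4, Q=-284) ⇒ OQ; edges |O|=0, |Q|=4
  updated: d(B,OQ)=45/2, d(C,OQ)=29/2, d(D,OQ)=29/2, d(I,OQ)=69/2, d(J,OQ)=33, d(K,OQ)=19
2. join I+K (d=3, Q=-423/2) ⇒ IK; edges |I|=11/4, |K|=1/4
  updated: d(B,IK)=19, d(C,IK)=33/2, d(D,IK)=24, d(IK,J)=18, d(IK,OQ)=101/4
3. join B+J (d=12, Q=-319/2) ⇒ BJ; edges |B|=139/16, |J|=53/16
  updated: d(BJ,C)=20, d(BJ,D)=27/2, d(BJ,IK)=25/2, d(BJ,OQ)=87/4
4. join BJ+IK (d=25/2, Q=-217/2) ⇒ BIJK; edges |BJ|=9/2, |IK|=8
  updated: d(BIJK,C)=12, d(BIJK,D)=25/2, d(BIJK,OQ)=69/4
5. join BIJK+C (d=12, Q=-225/4) ⇒ BCIJK; edges |BIJK|=109/16, |C|=83/16
  updated: d(BCIJK,D)=25/4, d(BCIJK,OQ)=79/8
6. join BCIJK+D (d=25/4, Q=-245/8) ⇒ BCDIJK; edges |BCIJK|=13/16, |D|=87/16
  updated: d(BCDIJK,OQ)=145/16
7. join BCDIJK+OQ (d=145/16) ⇒ BCDIJKOQ; edges |BCDIJK|=145/32, |OQ|=145/32
final tree: (((((B:139/16,J:53/16):9/2,(I:11/4,K:1/4):8):109/16,C:83/16):13/16,D:87/16):145/32,(O:0,Q:4):145/32)
total length: 941/16

BIJK,C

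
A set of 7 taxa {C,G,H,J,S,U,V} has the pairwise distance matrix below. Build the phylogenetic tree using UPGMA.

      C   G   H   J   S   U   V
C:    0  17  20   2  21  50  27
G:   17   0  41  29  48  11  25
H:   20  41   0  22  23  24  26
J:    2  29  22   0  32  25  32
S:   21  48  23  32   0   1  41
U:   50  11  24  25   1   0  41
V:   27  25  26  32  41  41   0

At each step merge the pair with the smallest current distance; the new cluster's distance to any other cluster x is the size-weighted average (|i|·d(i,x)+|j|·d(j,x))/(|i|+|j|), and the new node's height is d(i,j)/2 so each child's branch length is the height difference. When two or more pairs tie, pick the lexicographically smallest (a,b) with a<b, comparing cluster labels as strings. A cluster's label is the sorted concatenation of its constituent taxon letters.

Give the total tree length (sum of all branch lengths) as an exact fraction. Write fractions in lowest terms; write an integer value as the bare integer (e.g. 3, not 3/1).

step 1: merge (S,U) at d=1; branch lengths S→1/2, U→1/2; new cluster SU
  updated: d(C,SU)=71/2, d(G,SU)=59/2, d(H,SU)=47/2, d(J,SU)=57/2, d(SU,V)=41
step 2: merge (C,J) at d=2; branch lengths C→1, J→1; new cluster CJ
  updated: d(CJ,G)=23, d(CJ,H)=21, d(CJ,SU)=32, d(CJ,V)=59/2
step 3: merge (CJ,H) at d=21; branch lengths CJ→19/2, H→21/2; new cluster CHJ
  updated: d(CHJ,G)=29, d(CHJ,SU)=175/6, d(CHJ,V)=85/3
step 4: merge (G,V) at d=25; branch lengths G→25/2, V→25/2; new cluster GV
  updated: d(CHJ,GV)=86/3, d(GV,SU)=141/4
step 5: merge (CHJ,GV) at d=86/3; branch lengths CHJ→23/6, GV→11/6; new cluster CGHJV
  updated: d(CGHJV,SU)=158/5
step 6: merge (CGHJV,SU) at d=158/5; branch lengths CGHJV→22/15, SU→153/10; new cluster CGHJSUV
final tree: ((((C:1,J:1):19/2,H:21/2):23/6,(G:25/2,V:25/2):11/6):22/15,(S:1/2,U:1/2):153/10)
total length: 2113/30

2113/30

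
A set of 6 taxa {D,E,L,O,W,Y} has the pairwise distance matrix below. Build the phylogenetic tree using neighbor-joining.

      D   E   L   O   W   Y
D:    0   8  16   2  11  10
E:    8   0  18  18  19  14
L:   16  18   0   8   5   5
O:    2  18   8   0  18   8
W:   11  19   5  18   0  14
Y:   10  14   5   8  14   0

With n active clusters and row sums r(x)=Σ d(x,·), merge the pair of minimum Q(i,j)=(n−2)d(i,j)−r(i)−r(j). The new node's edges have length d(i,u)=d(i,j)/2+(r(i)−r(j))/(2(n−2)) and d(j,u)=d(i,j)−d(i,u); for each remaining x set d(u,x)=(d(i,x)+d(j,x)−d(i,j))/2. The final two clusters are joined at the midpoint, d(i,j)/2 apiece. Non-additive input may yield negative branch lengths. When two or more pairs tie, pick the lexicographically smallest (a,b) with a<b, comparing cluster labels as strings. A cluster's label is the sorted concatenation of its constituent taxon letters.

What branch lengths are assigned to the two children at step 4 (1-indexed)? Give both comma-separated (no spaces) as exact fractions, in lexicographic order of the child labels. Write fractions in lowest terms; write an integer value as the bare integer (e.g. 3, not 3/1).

39/16,71/16

1. join L+W (d=5, Q=-99) ⇒ LW; edges |L|=5/8, |W|=35/8
  updated: d(D,LW)=11, d(E,LW)=16, d(LW,O)=21/2, d(LW,Y)=7
2. join D+O (d=2, Q=-127/2) ⇒ DO; edges |D|=-1/4, |O|=9/4
  updated: d(DO,E)=12, d(DO,LW)=39/4, d(DO,Y)=8
3. join DO+E (d=12, Q=-191/4) ⇒ DEO; edges |DO|=47/16, |E|=145/16
  updated: d(DEO,LW)=55/8, d(DEO,Y)=5
4. join DEO+LW (d=55/8, Q=-151/8) ⇒ DELOW; edges |DEO|=39/16, |LW|=71/16
  updated: d(DELOW,Y)=41/16
5. join DELOW+Y (d=41/16) ⇒ DELOWY; edges |DELOW|=41/32, |Y|=41/32
final tree: ((((D:-1/4,O:9/4):47/16,E:145/16):39/16,(L:5/8,W:35/8):71/16):41/32,Y:41/32)
total length: 455/16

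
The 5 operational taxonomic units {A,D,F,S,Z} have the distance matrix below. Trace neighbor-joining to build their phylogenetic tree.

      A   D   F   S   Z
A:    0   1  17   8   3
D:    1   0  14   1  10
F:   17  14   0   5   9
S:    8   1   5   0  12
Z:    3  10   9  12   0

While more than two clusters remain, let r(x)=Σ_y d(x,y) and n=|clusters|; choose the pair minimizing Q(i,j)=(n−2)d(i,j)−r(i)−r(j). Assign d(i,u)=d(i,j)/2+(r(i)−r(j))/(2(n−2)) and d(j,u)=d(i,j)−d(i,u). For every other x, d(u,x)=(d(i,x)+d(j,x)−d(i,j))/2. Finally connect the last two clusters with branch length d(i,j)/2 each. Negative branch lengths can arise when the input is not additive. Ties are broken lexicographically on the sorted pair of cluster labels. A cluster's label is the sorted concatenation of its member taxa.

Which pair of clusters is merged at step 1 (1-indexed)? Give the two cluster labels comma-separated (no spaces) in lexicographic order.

F,S

1. join F+S (d=5, Q=-56) ⇒ FS; edges |F|=17/3, |S|=-2/3
  updated: d(A,FS)=10, d(D,FS)=5, d(FS,Z)=8
2. join A+Z (d=3, Q=-29) ⇒ AZ; edges |A|=-1/4, |Z|=13/4
  updated: d(AZ,D)=4, d(AZ,FS)=15/2
3. join AZ+D (d=4, Q=-33/2) ⇒ ADZ; edges |AZ|=13/4, |D|=3/4
  updated: d(ADZ,FS)=17/4
4. join ADZ+FS (d=17/4) ⇒ ADFSZ; edges |ADZ|=17/8, |FS|=17/8
final tree: (((A:-1/4,Z:13/4):13/4,D:3/4):17/8,(F:17/3,S:-2/3):17/8)
total length: 65/4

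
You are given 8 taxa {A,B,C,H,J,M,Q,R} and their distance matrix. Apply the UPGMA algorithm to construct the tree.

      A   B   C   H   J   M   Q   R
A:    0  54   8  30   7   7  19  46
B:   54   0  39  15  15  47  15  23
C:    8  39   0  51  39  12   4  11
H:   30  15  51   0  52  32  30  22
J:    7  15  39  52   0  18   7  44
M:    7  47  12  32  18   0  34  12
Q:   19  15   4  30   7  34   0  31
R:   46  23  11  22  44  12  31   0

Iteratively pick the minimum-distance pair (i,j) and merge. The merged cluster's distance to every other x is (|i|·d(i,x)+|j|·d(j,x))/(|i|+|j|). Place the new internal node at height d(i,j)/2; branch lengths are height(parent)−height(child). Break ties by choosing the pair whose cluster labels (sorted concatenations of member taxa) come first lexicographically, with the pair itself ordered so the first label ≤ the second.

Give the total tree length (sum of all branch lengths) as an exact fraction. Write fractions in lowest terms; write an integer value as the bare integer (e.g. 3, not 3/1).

1. join C+Q (d=4) ⇒ CQ; edges |C|=2, |Q|=2
  updated: d(A,CQ)=27/2, d(B,CQ)=27, d(CQ,H)=81/2, d(CQ,J)=23, d(CQ,M)=23, d(CQ,R)=21
2. join A+J (d=7) ⇒ AJ; edges |A|=7/2, |J|=7/2
  updated: d(AJ,B)=69/2, d(AJ,CQ)=73/4, d(AJ,H)=41, d(AJ,M)=25/2, d(AJ,R)=45
3. join M+R (d=12) ⇒ MR; edges |M|=6, |R|=6
  updated: d(AJ,MR)=115/4, d(B,MR)=35, d(CQ,MR)=22, d(H,MR)=27
4. join B+H (d=15) ⇒ BH; edges |B|=15/2, |H|=15/2
  updated: d(AJ,BH)=151/4, d(BH,CQ)=135/4, d(BH,MR)=31
5. join AJ+CQ (d=73/4) ⇒ ACJQ; edges |AJ|=45/8, |CQ|=57/8
  updated: d(ACJQ,BH)=143/4, d(ACJQ,MR)=203/8
6. join ACJQ+MR (d=203/8) ⇒ ACJMQR; edges |ACJQ|=57/16, |MR|=107/16
  updated: d(ACJMQR,BH)=205/6
7. join ACJMQR+BH (d=205/6) ⇒ ABCHJMQR; edges |ACJMQR|=211/48, |BH|=115/12
final tree: ((((A:7/2,J:7/2):45/8,(C:2,Q:2):57/8):57/16,(M:6,R:6):107/16):211/48,(B:15/2,H:15/2):115/12)
total length: 3599/48

3599/48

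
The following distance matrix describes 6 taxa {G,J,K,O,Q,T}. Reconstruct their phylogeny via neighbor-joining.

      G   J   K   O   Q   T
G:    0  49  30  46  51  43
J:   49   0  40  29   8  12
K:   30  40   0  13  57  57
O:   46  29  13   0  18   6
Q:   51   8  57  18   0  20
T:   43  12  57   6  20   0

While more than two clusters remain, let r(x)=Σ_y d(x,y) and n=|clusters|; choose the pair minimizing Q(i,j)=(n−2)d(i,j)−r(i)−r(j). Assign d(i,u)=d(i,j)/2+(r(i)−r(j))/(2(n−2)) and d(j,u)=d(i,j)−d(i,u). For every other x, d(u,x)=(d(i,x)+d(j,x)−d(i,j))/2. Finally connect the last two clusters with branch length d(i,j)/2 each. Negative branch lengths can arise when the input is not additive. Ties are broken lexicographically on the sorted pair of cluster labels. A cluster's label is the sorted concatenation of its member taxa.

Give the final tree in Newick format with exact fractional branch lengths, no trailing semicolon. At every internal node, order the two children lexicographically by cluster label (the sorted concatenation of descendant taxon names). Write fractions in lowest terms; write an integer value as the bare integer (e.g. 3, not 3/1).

(((((G:71/4,K:49/4):47/3,O:-7/6):151/16,T:61/16):131/16,J:35/16):93/32,Q:93/32)

iteration 1: select G,K (d=30, Q=-296); attach at lengths (71/4, 49/4); label the merged cluster GK
  updated: d(GK,J)=59/2, d(GK,O)=29/2, d(GK,Q)=39, d(GK,T)=35
iteration 2: select GK,O (d=29/2, Q=-142); attach at lengths (47/3, -7/6); label the merged cluster GKO
  updated: d(GKO,J)=22, d(GKO,Q)=85/4, d(GKO,T)=53/4
iteration 3: select GKO,T (d=53/4, Q=-301/4); attach at lengths (151/16, 61/16); label the merged cluster GKOT
  updated: d(GKOT,J)=83/8, d(GKOT,Q)=14
iteration 4: select GKOT,J (d=83/8, Q=-259/8); attach at lengths (131/16, 35/16); label the merged cluster GJKOT
  updated: d(GJKOT,Q)=93/16
iteration 5: select GJKOT,Q (d=93/16); attach at lengths (93/32, 93/32); label the merged cluster GJKOQT
final tree: (((((G:71/4,K:49/4):47/3,O:-7/6):151/16,T:61/16):131/16,J:35/16):93/32,Q:93/32)
total length: 1183/16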